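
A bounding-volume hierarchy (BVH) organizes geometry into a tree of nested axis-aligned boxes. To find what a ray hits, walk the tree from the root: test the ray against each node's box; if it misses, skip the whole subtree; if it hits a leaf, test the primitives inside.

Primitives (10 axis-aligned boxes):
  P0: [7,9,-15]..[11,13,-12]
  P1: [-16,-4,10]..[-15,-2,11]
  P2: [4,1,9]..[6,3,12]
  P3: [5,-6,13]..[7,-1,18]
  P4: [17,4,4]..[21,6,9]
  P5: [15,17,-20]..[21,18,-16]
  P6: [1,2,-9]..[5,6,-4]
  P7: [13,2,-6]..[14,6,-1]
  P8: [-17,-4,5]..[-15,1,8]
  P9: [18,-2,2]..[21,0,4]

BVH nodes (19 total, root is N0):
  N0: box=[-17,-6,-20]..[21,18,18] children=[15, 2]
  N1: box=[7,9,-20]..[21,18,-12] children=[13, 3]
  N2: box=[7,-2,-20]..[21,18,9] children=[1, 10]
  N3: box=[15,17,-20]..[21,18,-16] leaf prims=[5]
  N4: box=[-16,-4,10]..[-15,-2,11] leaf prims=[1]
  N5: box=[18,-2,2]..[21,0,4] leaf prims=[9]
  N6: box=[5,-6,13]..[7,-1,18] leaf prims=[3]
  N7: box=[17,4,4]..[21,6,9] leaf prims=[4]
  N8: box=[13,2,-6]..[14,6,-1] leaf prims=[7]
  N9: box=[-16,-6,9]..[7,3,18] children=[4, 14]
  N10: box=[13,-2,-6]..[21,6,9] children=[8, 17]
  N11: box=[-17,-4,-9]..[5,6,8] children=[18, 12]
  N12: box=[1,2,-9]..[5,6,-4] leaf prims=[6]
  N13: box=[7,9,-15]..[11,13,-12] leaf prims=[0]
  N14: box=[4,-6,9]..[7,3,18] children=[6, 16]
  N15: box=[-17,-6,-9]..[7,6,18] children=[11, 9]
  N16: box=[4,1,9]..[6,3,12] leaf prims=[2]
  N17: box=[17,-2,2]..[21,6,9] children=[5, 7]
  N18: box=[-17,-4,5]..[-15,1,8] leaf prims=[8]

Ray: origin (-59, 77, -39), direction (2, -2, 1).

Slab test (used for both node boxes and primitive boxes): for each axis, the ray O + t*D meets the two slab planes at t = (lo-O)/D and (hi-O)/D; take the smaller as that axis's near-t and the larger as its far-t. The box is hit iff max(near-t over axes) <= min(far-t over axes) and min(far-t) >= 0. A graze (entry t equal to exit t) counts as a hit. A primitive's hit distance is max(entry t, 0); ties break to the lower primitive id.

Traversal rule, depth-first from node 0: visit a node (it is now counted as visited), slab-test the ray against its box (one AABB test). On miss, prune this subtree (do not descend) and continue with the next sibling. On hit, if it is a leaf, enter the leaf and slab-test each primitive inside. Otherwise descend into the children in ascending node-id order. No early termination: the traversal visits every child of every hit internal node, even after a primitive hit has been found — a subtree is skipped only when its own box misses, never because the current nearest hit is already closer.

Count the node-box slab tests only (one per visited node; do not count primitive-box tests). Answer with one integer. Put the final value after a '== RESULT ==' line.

Traverse from the root:
N0 x:[21,40] y:[59/2,83/2] z:[19,57] -> hit [59/2,40], descend [2, 15]
  N2 x:[33,40] y:[59/2,79/2] z:[19,48] -> hit [33,79/2], descend [1, 10]
    N1 x:[33,40] y:[59/2,34] z:[19,27] -> miss, prune
    N10 x:[36,40] y:[71/2,79/2] z:[33,48] -> hit [36,79/2], descend [8, 17]
      N8 x:[36,73/2] y:[71/2,75/2] z:[33,38] -> hit [36,73/2] leaf, test {P7@t=36}
      N17 x:[38,40] y:[71/2,79/2] z:[41,48] -> miss, prune
  N15 x:[21,33] y:[71/2,83/2] z:[30,57] -> miss, prune

7 AABB tests over nodes [0, 2, 1, 10, 8, 17, 15]; 1 leaf entered; closest P7.

== RESULT ==
7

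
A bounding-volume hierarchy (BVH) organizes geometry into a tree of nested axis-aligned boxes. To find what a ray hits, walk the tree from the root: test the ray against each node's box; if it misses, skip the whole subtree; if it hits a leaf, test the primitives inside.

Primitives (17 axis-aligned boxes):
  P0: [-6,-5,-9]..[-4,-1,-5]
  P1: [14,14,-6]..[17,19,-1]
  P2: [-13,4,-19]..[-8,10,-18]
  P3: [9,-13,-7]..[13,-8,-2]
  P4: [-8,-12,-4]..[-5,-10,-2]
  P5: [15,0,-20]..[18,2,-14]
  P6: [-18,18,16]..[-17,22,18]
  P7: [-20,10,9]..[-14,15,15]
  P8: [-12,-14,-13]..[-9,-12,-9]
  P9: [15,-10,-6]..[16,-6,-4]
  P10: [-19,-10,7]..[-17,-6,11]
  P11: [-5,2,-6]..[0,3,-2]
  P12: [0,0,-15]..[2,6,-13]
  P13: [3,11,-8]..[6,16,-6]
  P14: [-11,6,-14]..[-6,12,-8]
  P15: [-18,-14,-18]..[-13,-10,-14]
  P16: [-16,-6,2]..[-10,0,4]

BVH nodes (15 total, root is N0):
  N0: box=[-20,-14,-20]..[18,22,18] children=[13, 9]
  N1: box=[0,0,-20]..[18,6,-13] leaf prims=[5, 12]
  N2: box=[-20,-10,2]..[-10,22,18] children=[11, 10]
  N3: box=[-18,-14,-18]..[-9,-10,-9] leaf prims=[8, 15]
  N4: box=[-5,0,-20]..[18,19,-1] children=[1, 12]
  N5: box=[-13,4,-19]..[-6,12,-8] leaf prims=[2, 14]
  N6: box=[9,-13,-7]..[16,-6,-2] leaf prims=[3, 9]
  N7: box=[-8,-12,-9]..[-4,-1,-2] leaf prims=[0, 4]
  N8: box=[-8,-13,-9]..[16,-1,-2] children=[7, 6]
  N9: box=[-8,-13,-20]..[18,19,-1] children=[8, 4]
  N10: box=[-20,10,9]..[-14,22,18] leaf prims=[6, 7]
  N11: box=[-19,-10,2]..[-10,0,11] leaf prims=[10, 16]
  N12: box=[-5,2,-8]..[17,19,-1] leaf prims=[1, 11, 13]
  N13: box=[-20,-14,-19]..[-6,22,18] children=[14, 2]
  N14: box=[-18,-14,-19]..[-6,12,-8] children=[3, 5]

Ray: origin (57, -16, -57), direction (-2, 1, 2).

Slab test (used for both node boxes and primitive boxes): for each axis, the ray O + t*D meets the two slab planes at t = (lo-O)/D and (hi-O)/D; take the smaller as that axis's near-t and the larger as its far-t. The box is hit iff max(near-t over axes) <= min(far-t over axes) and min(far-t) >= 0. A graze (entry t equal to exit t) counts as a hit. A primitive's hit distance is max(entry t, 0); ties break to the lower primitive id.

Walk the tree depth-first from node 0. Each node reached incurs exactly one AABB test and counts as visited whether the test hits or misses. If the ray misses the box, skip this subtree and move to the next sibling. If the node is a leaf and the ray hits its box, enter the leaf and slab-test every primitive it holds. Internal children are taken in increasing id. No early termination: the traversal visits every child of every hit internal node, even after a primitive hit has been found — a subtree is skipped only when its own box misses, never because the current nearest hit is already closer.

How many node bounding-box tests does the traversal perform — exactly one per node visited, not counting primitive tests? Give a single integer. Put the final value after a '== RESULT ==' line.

Traverse from the root:
N0 x:[39/2,77/2] y:[2,38] z:[37/2,75/2] -> hit [39/2,75/2], descend [9, 13]
  N9 x:[39/2,65/2] y:[3,35] z:[37/2,28] -> hit [39/2,28], descend [4, 8]
    N4 x:[39/2,31] y:[16,35] z:[37/2,28] -> hit [39/2,28], descend [1, 12]
      N1 x:[39/2,57/2] y:[16,22] z:[37/2,22] -> hit [39/2,22] leaf, test {P5(miss), P12(miss)}
      N12 x:[20,31] y:[18,35] z:[49/2,28] -> hit [49/2,28] leaf, test {P1(miss), P11(miss), P13(miss)}
    N8 x:[41/2,65/2] y:[3,15] z:[24,55/2] -> miss, prune
  N13 x:[63/2,77/2] y:[2,38] z:[19,75/2] -> hit [63/2,75/2], descend [2, 14]
    N2 x:[67/2,77/2] y:[6,38] z:[59/2,75/2] -> hit [67/2,75/2], descend [10, 11]
      N10 x:[71/2,77/2] y:[26,38] z:[33,75/2] -> hit [71/2,75/2] leaf, test {P6@t=37, P7(miss)}
      N11 x:[67/2,38] y:[6,16] z:[59/2,34] -> miss, prune
    N14 x:[63/2,75/2] y:[2,28] z:[19,49/2] -> miss, prune

Visited [0, 9, 4, 1, 12, 8, 13, 2, 10, 11, 14]. Tests: 11 box, 3 leaf. Nearest: P6.

== RESULT ==
11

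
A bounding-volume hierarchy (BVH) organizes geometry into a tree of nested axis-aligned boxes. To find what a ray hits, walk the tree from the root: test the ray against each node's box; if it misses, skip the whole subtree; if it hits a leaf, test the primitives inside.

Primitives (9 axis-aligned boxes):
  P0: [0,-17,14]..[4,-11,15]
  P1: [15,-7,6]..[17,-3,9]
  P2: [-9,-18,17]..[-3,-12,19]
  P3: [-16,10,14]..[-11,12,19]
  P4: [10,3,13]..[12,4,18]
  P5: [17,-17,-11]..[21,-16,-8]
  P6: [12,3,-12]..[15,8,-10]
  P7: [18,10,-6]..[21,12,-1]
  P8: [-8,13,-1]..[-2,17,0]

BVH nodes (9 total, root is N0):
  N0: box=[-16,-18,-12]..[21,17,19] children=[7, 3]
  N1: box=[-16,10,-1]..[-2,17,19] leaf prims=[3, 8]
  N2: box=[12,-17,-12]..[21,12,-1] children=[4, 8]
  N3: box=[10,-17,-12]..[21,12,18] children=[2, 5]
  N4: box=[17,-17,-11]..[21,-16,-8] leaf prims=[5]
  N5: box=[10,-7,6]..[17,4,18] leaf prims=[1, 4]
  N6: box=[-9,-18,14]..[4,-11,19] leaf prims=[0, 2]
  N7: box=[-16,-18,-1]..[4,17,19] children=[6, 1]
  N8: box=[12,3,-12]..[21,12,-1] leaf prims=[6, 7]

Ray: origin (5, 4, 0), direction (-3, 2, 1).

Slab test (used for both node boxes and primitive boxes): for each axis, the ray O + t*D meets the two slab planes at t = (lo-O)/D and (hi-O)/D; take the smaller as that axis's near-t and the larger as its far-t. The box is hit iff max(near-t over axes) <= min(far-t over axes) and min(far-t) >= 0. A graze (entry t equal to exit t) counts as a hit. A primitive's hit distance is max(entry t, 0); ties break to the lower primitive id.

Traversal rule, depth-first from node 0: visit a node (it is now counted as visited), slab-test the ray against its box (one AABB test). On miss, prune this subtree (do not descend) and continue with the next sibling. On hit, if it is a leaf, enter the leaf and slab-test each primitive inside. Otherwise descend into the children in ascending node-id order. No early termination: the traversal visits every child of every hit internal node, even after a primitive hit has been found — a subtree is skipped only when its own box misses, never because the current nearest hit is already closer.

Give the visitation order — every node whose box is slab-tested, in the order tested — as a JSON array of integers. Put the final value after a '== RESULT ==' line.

Trace the traversal:
N0 x:[-16/3,7] y:[-11,13/2] z:[-12,19] -> hit [-16/3,13/2], descend [3, 7]
  N3 x:[-16/3,-5/3] y:[-21/2,4] z:[-12,18] -> miss, prune
  N7 x:[1/3,7] y:[-11,13/2] z:[-1,19] -> hit [1/3,13/2], descend [1, 6]
    N1 x:[7/3,7] y:[3,13/2] z:[-1,19] -> hit [3,13/2] leaf, test {P3(miss), P8(miss)}
    N6 x:[1/3,14/3] y:[-11,-15/2] z:[14,19] -> miss, prune

5 AABB tests over nodes [0, 3, 7, 1, 6]; 1 leaf entered; closest miss.

== RESULT ==
[0, 3, 7, 1, 6]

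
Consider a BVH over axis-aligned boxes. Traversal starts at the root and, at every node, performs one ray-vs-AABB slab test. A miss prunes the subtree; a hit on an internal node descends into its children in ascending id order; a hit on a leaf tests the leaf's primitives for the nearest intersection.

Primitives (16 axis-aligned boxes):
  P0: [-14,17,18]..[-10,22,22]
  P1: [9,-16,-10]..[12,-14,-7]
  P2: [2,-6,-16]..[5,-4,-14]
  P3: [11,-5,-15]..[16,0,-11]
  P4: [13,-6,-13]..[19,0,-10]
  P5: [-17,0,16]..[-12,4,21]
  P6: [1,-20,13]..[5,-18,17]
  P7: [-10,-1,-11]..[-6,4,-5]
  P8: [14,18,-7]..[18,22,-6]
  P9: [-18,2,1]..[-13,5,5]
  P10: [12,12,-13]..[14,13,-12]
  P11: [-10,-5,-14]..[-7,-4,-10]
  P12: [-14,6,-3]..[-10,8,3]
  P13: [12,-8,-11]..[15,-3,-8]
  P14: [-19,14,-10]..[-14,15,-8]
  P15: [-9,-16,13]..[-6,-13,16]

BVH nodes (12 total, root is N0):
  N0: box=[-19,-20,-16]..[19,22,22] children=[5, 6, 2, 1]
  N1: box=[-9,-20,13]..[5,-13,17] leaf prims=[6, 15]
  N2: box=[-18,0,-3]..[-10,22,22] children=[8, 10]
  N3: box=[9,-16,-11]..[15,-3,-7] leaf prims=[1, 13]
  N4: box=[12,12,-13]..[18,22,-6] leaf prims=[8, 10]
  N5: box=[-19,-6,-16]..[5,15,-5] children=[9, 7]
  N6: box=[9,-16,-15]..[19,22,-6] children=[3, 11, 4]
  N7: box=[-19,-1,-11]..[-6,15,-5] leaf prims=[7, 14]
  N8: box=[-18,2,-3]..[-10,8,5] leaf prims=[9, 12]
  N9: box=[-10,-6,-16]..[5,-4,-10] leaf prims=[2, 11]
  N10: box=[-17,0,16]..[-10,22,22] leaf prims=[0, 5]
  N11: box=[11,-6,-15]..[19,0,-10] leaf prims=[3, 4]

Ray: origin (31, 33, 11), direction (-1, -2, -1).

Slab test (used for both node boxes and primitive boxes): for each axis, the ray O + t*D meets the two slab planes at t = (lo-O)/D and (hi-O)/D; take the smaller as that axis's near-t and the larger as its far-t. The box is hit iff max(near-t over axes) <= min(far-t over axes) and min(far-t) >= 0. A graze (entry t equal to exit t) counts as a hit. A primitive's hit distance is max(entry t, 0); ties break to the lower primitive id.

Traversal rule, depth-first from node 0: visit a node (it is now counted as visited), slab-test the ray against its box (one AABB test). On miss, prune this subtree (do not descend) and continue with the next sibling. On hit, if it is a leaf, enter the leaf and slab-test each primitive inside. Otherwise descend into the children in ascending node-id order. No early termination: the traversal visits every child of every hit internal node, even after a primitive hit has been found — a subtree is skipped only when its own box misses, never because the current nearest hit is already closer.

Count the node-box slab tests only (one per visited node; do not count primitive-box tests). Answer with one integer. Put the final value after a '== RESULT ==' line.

Walk:
N0 x:[12,50] y:[11/2,53/2] z:[-11,27] -> hit [12,53/2], descend [1, 2, 5, 6]
  N1 x:[26,40] y:[23,53/2] z:[-6,-2] -> miss, prune
  N2 x:[41,49] y:[11/2,33/2] z:[-11,14] -> miss, prune
  N5 x:[26,50] y:[9,39/2] z:[16,27] -> miss, prune
  N6 x:[12,22] y:[11/2,49/2] z:[17,26] -> hit [17,22], descend [3, 4, 11]
    N3 x:[16,22] y:[18,49/2] z:[18,22] -> hit [18,22] leaf, test {P1(miss), P13@t=19}
    N4 x:[13,19] y:[11/2,21/2] z:[17,24] -> miss, prune
    N11 x:[12,20] y:[33/2,39/2] z:[21,26] -> miss, prune

Summary -> nodes [0, 1, 2, 5, 6, 3, 4, 11]; box-tests=8; leaf-entries=1; first=P13

== RESULT ==
8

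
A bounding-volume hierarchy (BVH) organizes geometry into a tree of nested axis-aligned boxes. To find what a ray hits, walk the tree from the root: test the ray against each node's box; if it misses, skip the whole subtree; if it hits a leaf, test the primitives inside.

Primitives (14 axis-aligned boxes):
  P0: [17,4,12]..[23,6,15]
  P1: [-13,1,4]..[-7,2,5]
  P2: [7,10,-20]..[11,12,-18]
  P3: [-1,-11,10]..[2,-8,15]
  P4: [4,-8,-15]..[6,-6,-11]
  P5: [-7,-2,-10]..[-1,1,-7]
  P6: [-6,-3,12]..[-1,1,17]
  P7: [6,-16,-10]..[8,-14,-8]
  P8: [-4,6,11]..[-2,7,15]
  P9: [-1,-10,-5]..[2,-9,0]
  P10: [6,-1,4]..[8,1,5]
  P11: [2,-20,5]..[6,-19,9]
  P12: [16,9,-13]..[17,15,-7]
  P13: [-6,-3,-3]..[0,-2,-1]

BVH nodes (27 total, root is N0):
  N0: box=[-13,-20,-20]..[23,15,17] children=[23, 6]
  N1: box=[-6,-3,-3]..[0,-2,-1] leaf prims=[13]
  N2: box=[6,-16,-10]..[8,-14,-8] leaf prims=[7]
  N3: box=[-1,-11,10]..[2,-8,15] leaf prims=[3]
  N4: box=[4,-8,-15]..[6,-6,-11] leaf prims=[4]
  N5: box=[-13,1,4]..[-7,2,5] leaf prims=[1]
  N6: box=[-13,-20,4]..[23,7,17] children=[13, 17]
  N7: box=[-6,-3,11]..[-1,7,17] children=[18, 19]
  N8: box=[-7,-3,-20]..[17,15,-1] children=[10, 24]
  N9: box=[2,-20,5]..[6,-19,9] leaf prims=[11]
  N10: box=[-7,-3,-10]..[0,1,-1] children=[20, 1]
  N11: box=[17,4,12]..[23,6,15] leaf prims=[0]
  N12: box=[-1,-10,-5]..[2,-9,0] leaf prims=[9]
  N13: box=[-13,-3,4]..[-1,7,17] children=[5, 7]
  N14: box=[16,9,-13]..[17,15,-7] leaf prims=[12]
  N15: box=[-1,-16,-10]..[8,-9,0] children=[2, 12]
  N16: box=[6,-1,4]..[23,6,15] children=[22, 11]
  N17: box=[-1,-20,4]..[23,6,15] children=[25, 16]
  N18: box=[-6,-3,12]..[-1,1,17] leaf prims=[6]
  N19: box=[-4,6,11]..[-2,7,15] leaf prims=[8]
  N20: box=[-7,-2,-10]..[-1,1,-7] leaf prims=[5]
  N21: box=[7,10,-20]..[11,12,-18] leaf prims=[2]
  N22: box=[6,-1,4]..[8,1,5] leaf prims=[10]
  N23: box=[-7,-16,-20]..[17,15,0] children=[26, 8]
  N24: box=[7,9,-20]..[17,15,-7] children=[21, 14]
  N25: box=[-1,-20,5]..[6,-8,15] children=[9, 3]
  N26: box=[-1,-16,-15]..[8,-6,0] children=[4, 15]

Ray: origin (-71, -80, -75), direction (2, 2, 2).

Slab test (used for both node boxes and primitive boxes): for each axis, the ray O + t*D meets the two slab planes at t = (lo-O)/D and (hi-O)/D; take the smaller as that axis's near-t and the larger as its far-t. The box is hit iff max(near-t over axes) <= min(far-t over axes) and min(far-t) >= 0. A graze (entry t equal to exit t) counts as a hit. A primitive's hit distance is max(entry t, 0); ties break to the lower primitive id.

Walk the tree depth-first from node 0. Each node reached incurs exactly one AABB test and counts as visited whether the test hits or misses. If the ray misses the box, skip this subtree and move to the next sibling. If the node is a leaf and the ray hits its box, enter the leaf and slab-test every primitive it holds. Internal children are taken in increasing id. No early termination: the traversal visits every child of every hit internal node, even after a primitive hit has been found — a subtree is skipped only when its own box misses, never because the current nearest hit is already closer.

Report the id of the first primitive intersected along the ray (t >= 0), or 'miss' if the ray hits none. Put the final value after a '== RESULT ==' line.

Walk:
N0 x:[29,47] y:[30,95/2] z:[55/2,46] -> hit [30,46], descend [6, 23]
  N6 x:[29,47] y:[30,87/2] z:[79/2,46] -> hit [79/2,87/2], descend [13, 17]
    N13 x:[29,35] y:[77/2,87/2] z:[79/2,46] -> miss, prune
    N17 x:[35,47] y:[30,43] z:[79/2,45] -> hit [79/2,43], descend [16, 25]
      N16 x:[77/2,47] y:[79/2,43] z:[79/2,45] -> hit [79/2,43], descend [11, 22]
        N11 x:[44,47] y:[42,43] z:[87/2,45] -> miss, prune
        N22 x:[77/2,79/2] y:[79/2,81/2] z:[79/2,40] -> hit [79/2,79/2] leaf, test {P10@t=79/2}
      N25 x:[35,77/2] y:[30,36] z:[40,45] -> miss, prune
  N23 x:[32,44] y:[32,95/2] z:[55/2,75/2] -> hit [32,75/2], descend [8, 26]
    N8 x:[32,44] y:[77/2,95/2] z:[55/2,37] -> miss, prune
    N26 x:[35,79/2] y:[32,37] z:[30,75/2] -> hit [35,37], descend [4, 15]
      N4 x:[75/2,77/2] y:[36,37] z:[30,32] -> miss, prune
      N15 x:[35,79/2] y:[32,71/2] z:[65/2,75/2] -> hit [35,71/2], descend [2, 12]
        N2 x:[77/2,79/2] y:[32,33] z:[65/2,67/2] -> miss, prune
        N12 x:[35,73/2] y:[35,71/2] z:[35,75/2] -> hit [35,71/2] leaf, test {P9@t=35}

Visited [0, 6, 13, 17, 16, 11, 22, 25, 23, 8, 26, 4, 15, 2, 12]. Tests: 15 box, 2 leaf. Nearest: P9.

== RESULT ==
9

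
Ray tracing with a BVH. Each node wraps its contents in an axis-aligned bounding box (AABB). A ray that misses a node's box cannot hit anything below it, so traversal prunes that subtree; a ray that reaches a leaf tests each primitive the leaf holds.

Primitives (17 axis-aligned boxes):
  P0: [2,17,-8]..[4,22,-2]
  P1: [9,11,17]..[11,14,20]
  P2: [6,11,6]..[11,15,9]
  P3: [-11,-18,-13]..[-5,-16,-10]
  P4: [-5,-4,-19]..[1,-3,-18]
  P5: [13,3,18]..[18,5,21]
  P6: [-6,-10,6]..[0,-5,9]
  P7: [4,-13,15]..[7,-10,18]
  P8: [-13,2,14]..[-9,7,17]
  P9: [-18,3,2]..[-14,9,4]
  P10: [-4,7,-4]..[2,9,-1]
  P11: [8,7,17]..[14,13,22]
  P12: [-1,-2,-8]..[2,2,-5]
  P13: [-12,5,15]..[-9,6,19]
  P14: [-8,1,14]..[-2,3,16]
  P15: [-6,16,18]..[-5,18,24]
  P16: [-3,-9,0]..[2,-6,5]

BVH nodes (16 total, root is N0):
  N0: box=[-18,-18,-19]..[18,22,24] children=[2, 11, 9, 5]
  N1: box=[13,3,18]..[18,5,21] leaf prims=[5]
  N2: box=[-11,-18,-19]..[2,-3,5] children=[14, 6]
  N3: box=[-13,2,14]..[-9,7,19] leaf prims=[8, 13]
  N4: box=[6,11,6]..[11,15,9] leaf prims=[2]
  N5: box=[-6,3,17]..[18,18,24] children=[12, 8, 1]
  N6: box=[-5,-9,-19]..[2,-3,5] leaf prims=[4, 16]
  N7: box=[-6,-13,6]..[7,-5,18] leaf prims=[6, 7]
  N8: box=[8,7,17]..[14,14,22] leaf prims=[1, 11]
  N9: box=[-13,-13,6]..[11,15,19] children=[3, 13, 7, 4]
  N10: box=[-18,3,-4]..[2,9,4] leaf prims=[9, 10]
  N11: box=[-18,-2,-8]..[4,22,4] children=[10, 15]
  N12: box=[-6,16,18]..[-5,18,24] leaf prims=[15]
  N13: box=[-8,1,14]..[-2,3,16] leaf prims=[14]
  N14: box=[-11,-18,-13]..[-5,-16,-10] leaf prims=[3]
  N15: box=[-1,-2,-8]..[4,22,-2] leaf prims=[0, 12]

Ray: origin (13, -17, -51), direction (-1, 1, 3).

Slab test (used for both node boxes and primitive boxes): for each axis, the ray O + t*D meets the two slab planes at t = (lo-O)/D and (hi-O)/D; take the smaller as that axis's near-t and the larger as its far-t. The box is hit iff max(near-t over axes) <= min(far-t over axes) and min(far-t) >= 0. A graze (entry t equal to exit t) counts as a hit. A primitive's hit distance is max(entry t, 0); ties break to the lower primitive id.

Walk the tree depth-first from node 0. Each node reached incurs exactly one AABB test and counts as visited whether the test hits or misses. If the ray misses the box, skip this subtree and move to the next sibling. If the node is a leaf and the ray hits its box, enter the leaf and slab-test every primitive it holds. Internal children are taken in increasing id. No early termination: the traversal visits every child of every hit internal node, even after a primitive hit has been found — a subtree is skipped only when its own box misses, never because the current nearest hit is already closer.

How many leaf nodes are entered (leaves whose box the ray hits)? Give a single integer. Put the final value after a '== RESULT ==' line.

Traverse from the root:
N0 x:[-5,31] y:[-1,39] z:[32/3,25] -> hit [32/3,25], descend [2, 5, 9, 11]
  N2 x:[11,24] y:[-1,14] z:[32/3,56/3] -> hit [11,14], descend [6, 14]
    N6 x:[11,18] y:[8,14] z:[32/3,56/3] -> hit [11,14] leaf, test {P4(miss), P16(miss)}
    N14 x:[18,24] y:[-1,1] z:[38/3,41/3] -> miss, prune
  N5 x:[-5,19] y:[20,35] z:[68/3,25] -> miss, prune
  N9 x:[2,26] y:[4,32] z:[19,70/3] -> hit [19,70/3], descend [3, 4, 7, 13]
    N3 x:[22,26] y:[19,24] z:[65/3,70/3] -> hit [22,70/3] leaf, test {P8@t=22, P13@t=22}
    N4 x:[2,7] y:[28,32] z:[19,20] -> miss, prune
    N7 x:[6,19] y:[4,12] z:[19,23] -> miss, prune
    N13 x:[15,21] y:[18,20] z:[65/3,67/3] -> miss, prune
  N11 x:[9,31] y:[15,39] z:[43/3,55/3] -> hit [15,55/3], descend [10, 15]
    N10 x:[11,31] y:[20,26] z:[47/3,55/3] -> miss, prune
    N15 x:[9,14] y:[15,39] z:[43/3,49/3] -> miss, prune

13 AABB tests over nodes [0, 2, 6, 14, 5, 9, 3, 4, 7, 13, 11, 10, 15]; 2 leaves entered; closest P8.

== RESULT ==
2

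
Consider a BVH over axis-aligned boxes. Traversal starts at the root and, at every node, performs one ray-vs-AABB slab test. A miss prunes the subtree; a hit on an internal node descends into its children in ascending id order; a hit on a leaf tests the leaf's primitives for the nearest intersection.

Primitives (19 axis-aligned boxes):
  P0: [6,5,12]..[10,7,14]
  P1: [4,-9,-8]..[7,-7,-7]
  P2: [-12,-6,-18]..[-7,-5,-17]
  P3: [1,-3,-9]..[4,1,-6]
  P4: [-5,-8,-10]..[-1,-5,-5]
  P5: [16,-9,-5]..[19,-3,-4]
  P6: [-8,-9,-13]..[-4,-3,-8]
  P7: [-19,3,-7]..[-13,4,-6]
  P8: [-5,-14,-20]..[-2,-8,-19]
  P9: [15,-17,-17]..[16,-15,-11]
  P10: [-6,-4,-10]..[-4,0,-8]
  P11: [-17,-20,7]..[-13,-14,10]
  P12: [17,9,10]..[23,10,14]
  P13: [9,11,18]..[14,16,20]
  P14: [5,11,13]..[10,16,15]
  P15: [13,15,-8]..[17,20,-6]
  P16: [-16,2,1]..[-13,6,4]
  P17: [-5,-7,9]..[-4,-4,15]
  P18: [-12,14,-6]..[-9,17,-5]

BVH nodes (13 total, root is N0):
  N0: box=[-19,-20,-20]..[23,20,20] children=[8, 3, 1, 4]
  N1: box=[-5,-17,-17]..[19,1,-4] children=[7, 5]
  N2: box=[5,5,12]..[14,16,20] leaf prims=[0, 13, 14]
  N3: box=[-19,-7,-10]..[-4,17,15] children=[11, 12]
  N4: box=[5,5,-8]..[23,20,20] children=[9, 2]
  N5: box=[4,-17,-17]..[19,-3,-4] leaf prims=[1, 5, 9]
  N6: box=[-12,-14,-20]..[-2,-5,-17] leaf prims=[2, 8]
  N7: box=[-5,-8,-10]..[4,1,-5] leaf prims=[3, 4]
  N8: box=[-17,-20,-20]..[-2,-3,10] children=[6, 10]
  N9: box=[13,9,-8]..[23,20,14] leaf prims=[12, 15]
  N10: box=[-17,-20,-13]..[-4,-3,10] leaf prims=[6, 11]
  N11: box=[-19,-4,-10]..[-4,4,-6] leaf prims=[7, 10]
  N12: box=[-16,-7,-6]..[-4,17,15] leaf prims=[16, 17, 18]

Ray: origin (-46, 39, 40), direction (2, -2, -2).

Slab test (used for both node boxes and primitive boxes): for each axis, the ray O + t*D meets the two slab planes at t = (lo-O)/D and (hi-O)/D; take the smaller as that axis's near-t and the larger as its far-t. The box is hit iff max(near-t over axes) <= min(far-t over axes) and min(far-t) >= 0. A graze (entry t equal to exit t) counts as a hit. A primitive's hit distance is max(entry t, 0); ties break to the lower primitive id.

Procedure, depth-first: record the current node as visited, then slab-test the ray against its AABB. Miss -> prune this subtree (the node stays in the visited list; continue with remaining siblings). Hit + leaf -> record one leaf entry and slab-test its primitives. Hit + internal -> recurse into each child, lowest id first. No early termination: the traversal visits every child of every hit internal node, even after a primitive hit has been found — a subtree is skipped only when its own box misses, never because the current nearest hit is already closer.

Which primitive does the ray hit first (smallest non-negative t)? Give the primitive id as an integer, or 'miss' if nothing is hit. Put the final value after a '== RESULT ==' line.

Traverse from the root:
N0 x:[27/2,69/2] y:[19/2,59/2] z:[10,30] -> hit [27/2,59/2], descend [1, 3, 4, 8]
  N1 x:[41/2,65/2] y:[19,28] z:[22,57/2] -> hit [22,28], descend [5, 7]
    N5 x:[25,65/2] y:[21,28] z:[22,57/2] -> hit [25,28] leaf, test {P1(miss), P5(miss), P9(miss)}
    N7 x:[41/2,25] y:[19,47/2] z:[45/2,25] -> hit [45/2,47/2] leaf, test {P3(miss), P4@t=45/2}
  N3 x:[27/2,21] y:[11,23] z:[25/2,25] -> hit [27/2,21], descend [11, 12]
    N11 x:[27/2,21] y:[35/2,43/2] z:[23,25] -> miss, prune
    N12 x:[15,21] y:[11,23] z:[25/2,23] -> hit [15,21] leaf, test {P16(miss), P17(miss), P18(miss)}
  N4 x:[51/2,69/2] y:[19/2,17] z:[10,24] -> miss, prune
  N8 x:[29/2,22] y:[21,59/2] z:[15,30] -> hit [21,22], descend [6, 10]
    N6 x:[17,22] y:[22,53/2] z:[57/2,30] -> miss, prune
    N10 x:[29/2,21] y:[21,59/2] z:[15,53/2] -> hit [21,21] leaf, test {P6(miss), P11(miss)}

11 AABB tests over nodes [0, 1, 5, 7, 3, 11, 12, 4, 8, 6, 10]; 4 leaves entered; closest P4.

== RESULT ==
4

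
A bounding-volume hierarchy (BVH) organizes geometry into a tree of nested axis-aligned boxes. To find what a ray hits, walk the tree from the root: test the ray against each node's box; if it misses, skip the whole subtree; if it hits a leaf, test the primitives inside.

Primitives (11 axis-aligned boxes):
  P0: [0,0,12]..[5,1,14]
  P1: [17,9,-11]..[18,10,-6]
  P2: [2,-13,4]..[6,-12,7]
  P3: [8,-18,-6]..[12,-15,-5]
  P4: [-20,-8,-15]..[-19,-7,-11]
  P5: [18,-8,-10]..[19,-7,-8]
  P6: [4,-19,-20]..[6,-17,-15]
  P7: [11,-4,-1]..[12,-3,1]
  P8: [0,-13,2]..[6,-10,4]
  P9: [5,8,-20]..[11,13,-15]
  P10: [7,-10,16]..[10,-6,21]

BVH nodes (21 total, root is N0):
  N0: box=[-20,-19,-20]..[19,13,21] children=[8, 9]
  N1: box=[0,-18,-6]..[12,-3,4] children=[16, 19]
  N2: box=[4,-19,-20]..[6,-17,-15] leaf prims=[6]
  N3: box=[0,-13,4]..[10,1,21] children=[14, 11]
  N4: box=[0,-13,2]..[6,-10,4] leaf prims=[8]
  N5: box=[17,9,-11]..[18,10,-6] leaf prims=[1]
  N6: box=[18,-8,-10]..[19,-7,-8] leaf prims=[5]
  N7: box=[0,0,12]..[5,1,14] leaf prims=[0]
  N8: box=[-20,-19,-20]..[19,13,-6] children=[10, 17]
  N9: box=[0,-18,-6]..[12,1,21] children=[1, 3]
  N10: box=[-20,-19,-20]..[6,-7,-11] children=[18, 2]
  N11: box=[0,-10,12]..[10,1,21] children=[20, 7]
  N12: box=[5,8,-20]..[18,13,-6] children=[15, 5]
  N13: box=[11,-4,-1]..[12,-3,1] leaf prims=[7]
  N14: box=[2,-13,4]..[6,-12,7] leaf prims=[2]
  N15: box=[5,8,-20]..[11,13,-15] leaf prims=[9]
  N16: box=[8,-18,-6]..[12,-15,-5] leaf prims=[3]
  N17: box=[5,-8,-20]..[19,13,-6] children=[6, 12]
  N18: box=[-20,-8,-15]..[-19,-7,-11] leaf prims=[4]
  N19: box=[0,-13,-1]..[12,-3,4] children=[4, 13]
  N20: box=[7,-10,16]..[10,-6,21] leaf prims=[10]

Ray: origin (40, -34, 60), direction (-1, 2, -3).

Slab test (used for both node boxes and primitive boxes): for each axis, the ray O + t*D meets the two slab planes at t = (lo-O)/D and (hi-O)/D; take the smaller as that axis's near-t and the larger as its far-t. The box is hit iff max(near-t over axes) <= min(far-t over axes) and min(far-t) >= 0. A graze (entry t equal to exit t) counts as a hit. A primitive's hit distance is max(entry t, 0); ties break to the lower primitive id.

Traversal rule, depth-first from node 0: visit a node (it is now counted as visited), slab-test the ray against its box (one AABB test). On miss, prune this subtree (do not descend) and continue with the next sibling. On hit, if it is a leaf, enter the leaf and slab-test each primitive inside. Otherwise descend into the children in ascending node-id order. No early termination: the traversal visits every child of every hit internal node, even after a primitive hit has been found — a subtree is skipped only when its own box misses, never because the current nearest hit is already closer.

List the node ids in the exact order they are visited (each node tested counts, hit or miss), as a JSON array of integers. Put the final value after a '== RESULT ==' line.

Traverse from the root:
N0 x:[21,60] y:[15/2,47/2] z:[13,80/3] -> hit [21,47/2], descend [8, 9]
  N8 x:[21,60] y:[15/2,47/2] z:[22,80/3] -> hit [22,47/2], descend [10, 17]
    N10 x:[34,60] y:[15/2,27/2] z:[71/3,80/3] -> miss, prune
    N17 x:[21,35] y:[13,47/2] z:[22,80/3] -> hit [22,47/2], descend [6, 12]
      N6 x:[21,22] y:[13,27/2] z:[68/3,70/3] -> miss, prune
      N12 x:[22,35] y:[21,47/2] z:[22,80/3] -> hit [22,47/2], descend [5, 15]
        N5 x:[22,23] y:[43/2,22] z:[22,71/3] -> hit [22,22] leaf, test {P1@t=22}
        N15 x:[29,35] y:[21,47/2] z:[25,80/3] -> miss, prune
  N9 x:[28,40] y:[8,35/2] z:[13,22] -> miss, prune

Visited [0, 8, 10, 17, 6, 12, 5, 15, 9]. Tests: 9 box, 1 leaf. Nearest: P1.

== RESULT ==
[0, 8, 10, 17, 6, 12, 5, 15, 9]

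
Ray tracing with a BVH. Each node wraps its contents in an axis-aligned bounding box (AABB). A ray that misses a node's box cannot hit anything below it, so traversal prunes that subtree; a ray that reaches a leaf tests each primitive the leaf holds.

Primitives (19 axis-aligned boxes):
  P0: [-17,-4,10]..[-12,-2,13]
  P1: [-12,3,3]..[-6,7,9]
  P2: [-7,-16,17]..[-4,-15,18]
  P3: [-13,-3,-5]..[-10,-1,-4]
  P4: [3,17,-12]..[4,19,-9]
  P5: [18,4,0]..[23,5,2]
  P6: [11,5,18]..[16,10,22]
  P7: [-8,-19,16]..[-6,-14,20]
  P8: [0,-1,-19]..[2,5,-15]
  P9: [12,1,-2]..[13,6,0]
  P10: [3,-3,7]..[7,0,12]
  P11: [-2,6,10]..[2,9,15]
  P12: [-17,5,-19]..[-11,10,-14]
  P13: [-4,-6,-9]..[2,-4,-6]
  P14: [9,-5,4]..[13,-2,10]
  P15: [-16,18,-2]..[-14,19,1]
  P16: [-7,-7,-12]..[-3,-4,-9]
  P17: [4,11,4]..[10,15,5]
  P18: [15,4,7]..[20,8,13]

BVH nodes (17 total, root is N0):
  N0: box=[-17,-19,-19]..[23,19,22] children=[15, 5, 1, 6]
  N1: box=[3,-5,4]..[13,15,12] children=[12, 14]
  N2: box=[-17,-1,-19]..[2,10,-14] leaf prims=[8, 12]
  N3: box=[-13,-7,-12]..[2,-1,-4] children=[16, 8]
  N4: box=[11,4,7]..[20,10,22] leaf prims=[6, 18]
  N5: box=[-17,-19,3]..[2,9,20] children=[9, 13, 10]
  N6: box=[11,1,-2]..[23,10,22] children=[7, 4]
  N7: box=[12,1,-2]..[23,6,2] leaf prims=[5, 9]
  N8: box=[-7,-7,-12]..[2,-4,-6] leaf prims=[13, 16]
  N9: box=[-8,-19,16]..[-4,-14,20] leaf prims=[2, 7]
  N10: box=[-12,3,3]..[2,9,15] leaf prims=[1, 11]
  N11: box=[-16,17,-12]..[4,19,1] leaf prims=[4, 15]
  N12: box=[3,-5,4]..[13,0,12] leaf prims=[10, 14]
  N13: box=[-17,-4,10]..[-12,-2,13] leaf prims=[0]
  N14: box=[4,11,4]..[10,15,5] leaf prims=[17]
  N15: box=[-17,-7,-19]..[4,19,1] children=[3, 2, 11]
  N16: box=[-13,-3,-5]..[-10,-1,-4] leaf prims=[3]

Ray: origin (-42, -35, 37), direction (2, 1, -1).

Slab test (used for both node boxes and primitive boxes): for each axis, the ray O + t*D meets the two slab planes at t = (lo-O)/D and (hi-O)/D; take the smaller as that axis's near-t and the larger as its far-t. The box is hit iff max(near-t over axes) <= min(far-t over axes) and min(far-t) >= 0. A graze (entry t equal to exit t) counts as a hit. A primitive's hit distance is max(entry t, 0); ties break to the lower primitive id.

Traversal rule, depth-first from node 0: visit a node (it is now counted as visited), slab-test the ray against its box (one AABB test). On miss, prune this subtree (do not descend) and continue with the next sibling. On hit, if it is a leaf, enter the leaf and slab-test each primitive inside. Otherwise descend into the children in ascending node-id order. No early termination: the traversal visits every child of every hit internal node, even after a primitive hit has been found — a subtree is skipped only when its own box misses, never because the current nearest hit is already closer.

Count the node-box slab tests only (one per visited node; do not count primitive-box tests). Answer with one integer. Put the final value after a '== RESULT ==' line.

Traverse from the root:
N0 x:[25/2,65/2] y:[16,54] z:[15,56] -> hit [16,65/2], descend [1, 5, 6, 15]
  N1 x:[45/2,55/2] y:[30,50] z:[25,33] -> miss, prune
  N5 x:[25/2,22] y:[16,44] z:[17,34] -> hit [17,22], descend [9, 10, 13]
    N9 x:[17,19] y:[16,21] z:[17,21] -> hit [17,19] leaf, test {P2@t=19, P7@t=17}
    N10 x:[15,22] y:[38,44] z:[22,34] -> miss, prune
    N13 x:[25/2,15] y:[31,33] z:[24,27] -> miss, prune
  N6 x:[53/2,65/2] y:[36,45] z:[15,39] -> miss, prune
  N15 x:[25/2,23] y:[28,54] z:[36,56] -> miss, prune

8 AABB tests over nodes [0, 1, 5, 9, 10, 13, 6, 15]; 1 leaf entered; closest P7.

== RESULT ==
8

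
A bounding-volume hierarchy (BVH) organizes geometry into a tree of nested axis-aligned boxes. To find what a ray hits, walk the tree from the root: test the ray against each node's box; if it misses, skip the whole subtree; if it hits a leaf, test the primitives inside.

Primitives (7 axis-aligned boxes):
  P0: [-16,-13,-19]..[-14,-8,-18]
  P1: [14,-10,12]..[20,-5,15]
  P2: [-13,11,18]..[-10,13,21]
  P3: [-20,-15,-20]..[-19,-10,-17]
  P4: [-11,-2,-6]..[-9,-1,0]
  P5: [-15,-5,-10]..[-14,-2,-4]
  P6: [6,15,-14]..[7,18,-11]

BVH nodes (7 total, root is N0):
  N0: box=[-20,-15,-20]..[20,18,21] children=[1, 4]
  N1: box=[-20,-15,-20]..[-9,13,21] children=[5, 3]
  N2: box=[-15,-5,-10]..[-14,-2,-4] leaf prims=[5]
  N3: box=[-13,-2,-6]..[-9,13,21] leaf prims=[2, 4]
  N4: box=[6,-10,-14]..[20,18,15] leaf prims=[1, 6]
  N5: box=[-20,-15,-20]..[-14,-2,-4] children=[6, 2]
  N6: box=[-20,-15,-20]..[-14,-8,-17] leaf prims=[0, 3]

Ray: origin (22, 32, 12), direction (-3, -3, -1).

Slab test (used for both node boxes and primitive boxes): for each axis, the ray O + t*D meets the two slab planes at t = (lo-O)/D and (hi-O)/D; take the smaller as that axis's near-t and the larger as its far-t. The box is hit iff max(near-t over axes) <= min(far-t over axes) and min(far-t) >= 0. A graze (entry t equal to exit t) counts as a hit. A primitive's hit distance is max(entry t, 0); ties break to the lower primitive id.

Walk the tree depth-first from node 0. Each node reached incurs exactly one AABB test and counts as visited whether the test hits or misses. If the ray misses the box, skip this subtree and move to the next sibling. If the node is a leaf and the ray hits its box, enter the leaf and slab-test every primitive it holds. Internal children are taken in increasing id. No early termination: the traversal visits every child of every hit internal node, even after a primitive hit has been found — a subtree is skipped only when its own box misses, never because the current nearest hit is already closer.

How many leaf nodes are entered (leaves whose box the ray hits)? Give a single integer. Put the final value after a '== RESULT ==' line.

Walk:
N0 x:[2/3,14] y:[14/3,47/3] z:[-9,32] -> hit [14/3,14], descend [1, 4]
  N1 x:[31/3,14] y:[19/3,47/3] z:[-9,32] -> hit [31/3,14], descend [3, 5]
    N3 x:[31/3,35/3] y:[19/3,34/3] z:[-9,18] -> hit [31/3,34/3] leaf, test {P2(miss), P4(miss)}
    N5 x:[12,14] y:[34/3,47/3] z:[16,32] -> miss, prune
  N4 x:[2/3,16/3] y:[14/3,14] z:[-3,26] -> hit [14/3,16/3] leaf, test {P1(miss), P6(miss)}

Summary -> nodes [0, 1, 3, 5, 4]; box-tests=5; leaf-entries=2; first=miss

== RESULT ==
2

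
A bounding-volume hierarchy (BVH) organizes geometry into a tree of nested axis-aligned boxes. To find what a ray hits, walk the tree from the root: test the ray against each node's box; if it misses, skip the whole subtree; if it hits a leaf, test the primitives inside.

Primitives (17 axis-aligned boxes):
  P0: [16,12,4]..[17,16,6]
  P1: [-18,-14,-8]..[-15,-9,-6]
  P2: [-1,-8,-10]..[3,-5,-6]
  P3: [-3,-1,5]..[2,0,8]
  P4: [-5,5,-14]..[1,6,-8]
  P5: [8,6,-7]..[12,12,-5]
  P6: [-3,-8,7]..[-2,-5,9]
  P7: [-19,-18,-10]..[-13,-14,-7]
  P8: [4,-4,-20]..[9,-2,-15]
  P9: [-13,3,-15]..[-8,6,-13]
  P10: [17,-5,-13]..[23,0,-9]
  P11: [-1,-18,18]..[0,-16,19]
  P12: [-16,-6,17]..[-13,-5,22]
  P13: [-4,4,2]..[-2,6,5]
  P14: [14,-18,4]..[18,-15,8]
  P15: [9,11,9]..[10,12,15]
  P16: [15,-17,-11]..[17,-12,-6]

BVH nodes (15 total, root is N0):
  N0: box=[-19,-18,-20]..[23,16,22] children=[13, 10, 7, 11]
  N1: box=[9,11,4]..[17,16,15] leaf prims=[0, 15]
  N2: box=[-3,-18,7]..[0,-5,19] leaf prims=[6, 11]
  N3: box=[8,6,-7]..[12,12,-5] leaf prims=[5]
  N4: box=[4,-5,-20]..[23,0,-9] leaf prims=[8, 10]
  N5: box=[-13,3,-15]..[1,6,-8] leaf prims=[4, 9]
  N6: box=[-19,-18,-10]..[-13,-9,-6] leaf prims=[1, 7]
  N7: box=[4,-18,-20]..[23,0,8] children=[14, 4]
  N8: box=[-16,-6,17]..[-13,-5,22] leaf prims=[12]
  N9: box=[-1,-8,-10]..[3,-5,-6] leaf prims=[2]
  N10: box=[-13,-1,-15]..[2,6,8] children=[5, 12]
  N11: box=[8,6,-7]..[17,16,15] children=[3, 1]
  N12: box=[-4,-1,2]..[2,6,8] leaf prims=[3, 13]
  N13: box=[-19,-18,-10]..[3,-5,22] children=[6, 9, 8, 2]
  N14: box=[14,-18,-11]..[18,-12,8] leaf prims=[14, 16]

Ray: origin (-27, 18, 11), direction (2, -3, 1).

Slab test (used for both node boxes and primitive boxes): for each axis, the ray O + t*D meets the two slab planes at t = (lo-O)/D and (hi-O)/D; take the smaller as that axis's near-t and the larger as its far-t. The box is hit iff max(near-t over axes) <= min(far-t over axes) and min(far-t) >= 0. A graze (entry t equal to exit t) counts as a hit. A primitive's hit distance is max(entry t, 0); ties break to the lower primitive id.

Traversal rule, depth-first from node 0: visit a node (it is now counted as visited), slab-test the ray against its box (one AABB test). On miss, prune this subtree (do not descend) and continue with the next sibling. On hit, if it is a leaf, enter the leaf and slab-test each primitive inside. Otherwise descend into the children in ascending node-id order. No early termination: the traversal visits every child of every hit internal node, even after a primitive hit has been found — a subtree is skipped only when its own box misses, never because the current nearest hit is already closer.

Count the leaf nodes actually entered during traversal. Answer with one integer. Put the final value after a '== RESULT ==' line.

Walk:
N0 x:[4,25] y:[2/3,12] z:[-31,11] -> hit [4,11], descend [7, 10, 11, 13]
  N7 x:[31/2,25] y:[6,12] z:[-31,-3] -> miss, prune
  N10 x:[7,29/2] y:[4,19/3] z:[-26,-3] -> miss, prune
  N11 x:[35/2,22] y:[2/3,4] z:[-18,4] -> miss, prune
  N13 x:[4,15] y:[23/3,12] z:[-21,11] -> hit [23/3,11], descend [2, 6, 8, 9]
    N2 x:[12,27/2] y:[23/3,12] z:[-4,8] -> miss, prune
    N6 x:[4,7] y:[9,12] z:[-21,-17] -> miss, prune
    N8 x:[11/2,7] y:[23/3,8] z:[6,11] -> miss, prune
    N9 x:[13,15] y:[23/3,26/3] z:[-21,-17] -> miss, prune

Visited [0, 7, 10, 11, 13, 2, 6, 8, 9]. Tests: 9 box, 0 leaf. Nearest: miss.

== RESULT ==
0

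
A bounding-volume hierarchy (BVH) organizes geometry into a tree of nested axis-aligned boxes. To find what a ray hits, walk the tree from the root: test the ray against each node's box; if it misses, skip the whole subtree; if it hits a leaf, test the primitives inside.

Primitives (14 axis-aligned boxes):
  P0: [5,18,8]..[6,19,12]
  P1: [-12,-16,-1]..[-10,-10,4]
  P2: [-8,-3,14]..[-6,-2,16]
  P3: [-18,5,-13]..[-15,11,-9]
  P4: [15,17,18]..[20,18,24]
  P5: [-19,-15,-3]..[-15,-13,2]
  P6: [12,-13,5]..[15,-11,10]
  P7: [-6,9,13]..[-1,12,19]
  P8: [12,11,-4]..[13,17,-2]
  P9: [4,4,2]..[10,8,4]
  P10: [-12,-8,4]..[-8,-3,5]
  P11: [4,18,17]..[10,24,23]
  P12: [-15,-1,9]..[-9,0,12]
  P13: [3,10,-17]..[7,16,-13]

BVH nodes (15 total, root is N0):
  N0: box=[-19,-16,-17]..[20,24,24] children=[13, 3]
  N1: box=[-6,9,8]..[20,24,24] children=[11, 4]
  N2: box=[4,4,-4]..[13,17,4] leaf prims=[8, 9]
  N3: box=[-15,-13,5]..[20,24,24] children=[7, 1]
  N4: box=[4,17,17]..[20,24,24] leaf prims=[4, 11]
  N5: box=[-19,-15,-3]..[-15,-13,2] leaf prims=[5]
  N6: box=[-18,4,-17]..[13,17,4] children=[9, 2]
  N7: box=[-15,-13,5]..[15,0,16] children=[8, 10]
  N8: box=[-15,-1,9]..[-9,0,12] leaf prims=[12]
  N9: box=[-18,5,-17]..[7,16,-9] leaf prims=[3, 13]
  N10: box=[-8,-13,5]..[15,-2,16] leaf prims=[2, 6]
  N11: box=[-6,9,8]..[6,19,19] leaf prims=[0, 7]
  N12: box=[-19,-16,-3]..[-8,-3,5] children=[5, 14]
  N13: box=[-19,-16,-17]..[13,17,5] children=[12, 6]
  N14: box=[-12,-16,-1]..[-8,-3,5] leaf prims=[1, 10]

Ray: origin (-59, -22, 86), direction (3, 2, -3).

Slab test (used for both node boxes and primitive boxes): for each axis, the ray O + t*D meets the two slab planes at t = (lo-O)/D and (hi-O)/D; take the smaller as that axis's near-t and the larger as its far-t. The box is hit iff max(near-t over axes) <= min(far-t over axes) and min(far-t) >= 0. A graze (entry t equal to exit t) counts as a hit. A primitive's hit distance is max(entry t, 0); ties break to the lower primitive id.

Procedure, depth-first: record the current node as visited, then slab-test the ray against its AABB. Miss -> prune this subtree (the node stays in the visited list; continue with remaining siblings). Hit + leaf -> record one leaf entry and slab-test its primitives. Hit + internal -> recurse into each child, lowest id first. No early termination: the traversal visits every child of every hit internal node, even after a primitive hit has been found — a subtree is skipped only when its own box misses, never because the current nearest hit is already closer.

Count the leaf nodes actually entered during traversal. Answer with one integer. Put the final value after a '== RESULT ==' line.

Traverse from the root:
N0 x:[40/3,79/3] y:[3,23] z:[62/3,103/3] -> hit [62/3,23], descend [3, 13]
  N3 x:[44/3,79/3] y:[9/2,23] z:[62/3,27] -> hit [62/3,23], descend [1, 7]
    N1 x:[53/3,79/3] y:[31/2,23] z:[62/3,26] -> hit [62/3,23], descend [4, 11]
      N4 x:[21,79/3] y:[39/2,23] z:[62/3,23] -> hit [21,23] leaf, test {P4(miss), P11@t=21}
      N11 x:[53/3,65/3] y:[31/2,41/2] z:[67/3,26] -> miss, prune
    N7 x:[44/3,74/3] y:[9/2,11] z:[70/3,27] -> miss, prune
  N13 x:[40/3,24] y:[3,39/2] z:[27,103/3] -> miss, prune

Summary -> nodes [0, 3, 1, 4, 11, 7, 13]; box-tests=7; leaf-entries=1; first=P11

== RESULT ==
1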